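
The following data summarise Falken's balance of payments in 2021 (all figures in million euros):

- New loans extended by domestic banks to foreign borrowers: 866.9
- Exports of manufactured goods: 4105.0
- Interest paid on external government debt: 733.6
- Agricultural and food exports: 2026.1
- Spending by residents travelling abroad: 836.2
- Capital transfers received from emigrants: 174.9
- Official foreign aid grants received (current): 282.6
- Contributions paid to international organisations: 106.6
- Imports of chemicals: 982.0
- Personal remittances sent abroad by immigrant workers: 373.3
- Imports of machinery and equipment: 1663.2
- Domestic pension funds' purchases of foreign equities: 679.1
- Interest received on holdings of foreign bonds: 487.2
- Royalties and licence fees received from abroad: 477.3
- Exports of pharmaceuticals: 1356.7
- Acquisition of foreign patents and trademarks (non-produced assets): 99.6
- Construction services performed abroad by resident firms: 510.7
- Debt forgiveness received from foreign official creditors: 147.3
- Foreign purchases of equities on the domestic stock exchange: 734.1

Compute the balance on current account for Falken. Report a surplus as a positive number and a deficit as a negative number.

Goods: -1663.2 + 2026.1 + 4105.0 + 1356.7 - 982.0 = 4842.6
Services: 477.3 + 510.7 - 836.2 = 151.8
Primary income: 487.2 - 733.6 = -246.4
Secondary income: -373.3 + 282.6 - 106.6 = -197.3
Current account = 4842.6 + 151.8 + (-246.4) + (-197.3) = 4550.7
(Excluded from the current account — financial account: new loans extended by domestic banks to foreign borrowers 866.9, domestic pension funds' purchases of foreign equities 679.1, foreign purchases of equities on the domestic stock exchange 734.1; capital account: capital transfers received from emigrants 174.9, acquisition of foreign patents and trademarks (non-produced assets) 99.6, debt forgiveness received from foreign official creditors 147.3.)

4550.7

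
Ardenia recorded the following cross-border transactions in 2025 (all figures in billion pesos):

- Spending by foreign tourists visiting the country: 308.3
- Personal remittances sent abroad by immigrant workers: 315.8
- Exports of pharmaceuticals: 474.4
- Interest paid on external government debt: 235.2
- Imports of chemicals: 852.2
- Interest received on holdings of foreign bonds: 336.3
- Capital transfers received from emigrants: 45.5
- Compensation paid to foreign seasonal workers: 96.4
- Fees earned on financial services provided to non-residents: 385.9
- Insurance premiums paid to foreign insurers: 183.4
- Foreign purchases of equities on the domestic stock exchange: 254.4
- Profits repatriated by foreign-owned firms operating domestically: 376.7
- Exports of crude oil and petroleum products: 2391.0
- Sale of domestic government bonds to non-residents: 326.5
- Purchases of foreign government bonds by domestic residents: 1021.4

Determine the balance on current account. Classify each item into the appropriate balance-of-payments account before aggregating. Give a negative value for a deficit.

1836.2

Goods: 474.4 - 852.2 + 2391.0 = 2013.2
Services: 385.9 + 308.3 - 183.4 = 510.8
Primary income: -96.4 + 336.3 - 376.7 - 235.2 = -372.0
Secondary income: -315.8
Current account = 2013.2 + 510.8 + (-372.0) + (-315.8) = 1836.2
(Excluded from the current account — capital account: capital transfers received from emigrants 45.5; financial account: foreign purchases of equities on the domestic stock exchange 254.4, sale of domestic government bonds to non-residents 326.5, purchases of foreign government bonds by domestic residents 1021.4.)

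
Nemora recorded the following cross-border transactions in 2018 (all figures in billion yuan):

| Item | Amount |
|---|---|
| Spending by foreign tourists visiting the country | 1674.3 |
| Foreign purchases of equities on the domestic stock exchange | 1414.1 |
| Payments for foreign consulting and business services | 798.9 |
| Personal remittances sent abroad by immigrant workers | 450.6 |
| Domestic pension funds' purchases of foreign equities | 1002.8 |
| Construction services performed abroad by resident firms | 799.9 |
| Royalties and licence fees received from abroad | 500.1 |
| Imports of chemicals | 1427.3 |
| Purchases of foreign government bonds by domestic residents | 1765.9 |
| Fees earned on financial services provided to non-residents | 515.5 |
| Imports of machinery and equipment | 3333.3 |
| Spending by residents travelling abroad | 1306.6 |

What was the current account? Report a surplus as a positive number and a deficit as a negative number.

-3826.9

Goods: -1427.3 - 3333.3 = -4760.6
Services: 515.5 + 500.1 + 1674.3 - 1306.6 + 799.9 - 798.9 = 1384.3
Secondary income: -450.6
Current account = (-4760.6) + 1384.3 + (-450.6) = -3826.9
(Excluded from the current account — financial account: foreign purchases of equities on the domestic stock exchange 1414.1, domestic pension funds' purchases of foreign equities 1002.8, purchases of foreign government bonds by domestic residents 1765.9.)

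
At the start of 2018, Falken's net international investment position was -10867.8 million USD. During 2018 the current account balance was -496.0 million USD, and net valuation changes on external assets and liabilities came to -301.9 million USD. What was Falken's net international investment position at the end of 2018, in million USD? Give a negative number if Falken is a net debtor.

Change in NIIP = current account + net valuation change = -496.0 + (-301.9) = -797.9
End-of-year NIIP = -10867.8 + (-797.9) = -11665.7

-11665.7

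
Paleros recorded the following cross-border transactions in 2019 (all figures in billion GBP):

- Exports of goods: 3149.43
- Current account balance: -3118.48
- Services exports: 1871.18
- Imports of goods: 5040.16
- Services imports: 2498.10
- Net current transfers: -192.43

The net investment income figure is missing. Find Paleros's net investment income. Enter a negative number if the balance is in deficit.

Current account = goods balance + services balance + net primary income + net secondary income
Sum of the known components = -2710.08
Net investment income = CA - (known components) = -3118.48 - (-2710.08) = -408.40

-408.40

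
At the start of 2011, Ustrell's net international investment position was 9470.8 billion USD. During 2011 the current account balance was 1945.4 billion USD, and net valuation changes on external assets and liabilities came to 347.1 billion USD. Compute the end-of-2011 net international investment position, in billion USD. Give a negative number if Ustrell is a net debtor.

11763.3

Change in NIIP = current account + net valuation change = 1945.4 + 347.1 = 2292.5
End-of-year NIIP = 9470.8 + 2292.5 = 11763.3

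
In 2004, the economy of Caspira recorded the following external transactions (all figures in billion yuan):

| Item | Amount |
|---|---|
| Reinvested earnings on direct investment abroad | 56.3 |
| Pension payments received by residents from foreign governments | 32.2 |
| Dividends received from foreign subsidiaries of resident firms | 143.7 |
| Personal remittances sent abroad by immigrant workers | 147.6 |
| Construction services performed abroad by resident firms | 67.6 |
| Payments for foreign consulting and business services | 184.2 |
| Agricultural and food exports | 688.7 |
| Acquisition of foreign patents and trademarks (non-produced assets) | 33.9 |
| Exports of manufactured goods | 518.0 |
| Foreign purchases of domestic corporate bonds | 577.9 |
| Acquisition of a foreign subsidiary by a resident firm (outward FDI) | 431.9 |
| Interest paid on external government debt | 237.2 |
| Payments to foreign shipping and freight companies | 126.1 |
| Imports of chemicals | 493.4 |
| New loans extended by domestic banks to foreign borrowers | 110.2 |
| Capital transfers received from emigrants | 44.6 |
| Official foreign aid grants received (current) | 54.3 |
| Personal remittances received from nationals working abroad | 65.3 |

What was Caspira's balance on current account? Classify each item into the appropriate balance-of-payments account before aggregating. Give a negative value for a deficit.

Goods: -493.4 + 518.0 + 688.7 = 713.3
Services: -184.2 - 126.1 + 67.6 = -242.7
Primary income: -237.2 + 143.7 + 56.3 = -37.2
Secondary income: 54.3 + 32.2 + 65.3 - 147.6 = 4.2
Current account = 713.3 + (-242.7) + (-37.2) + 4.2 = 437.6
(Excluded from the current account — capital account: acquisition of foreign patents and trademarks (non-produced assets) 33.9, capital transfers received from emigrants 44.6; financial account: foreign purchases of domestic corporate bonds 577.9, acquisition of a foreign subsidiary by a resident firm (outward FDI) 431.9, new loans extended by domestic banks to foreign borrowers 110.2.)

437.6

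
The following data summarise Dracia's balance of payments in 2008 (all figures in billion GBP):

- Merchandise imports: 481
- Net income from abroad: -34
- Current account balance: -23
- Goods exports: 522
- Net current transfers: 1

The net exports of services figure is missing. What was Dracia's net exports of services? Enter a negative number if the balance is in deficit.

Current account = goods balance + services balance + net primary income + net secondary income
Sum of the known components = 8
Net exports of services = CA - (known components) = -23 - 8 = -31

-31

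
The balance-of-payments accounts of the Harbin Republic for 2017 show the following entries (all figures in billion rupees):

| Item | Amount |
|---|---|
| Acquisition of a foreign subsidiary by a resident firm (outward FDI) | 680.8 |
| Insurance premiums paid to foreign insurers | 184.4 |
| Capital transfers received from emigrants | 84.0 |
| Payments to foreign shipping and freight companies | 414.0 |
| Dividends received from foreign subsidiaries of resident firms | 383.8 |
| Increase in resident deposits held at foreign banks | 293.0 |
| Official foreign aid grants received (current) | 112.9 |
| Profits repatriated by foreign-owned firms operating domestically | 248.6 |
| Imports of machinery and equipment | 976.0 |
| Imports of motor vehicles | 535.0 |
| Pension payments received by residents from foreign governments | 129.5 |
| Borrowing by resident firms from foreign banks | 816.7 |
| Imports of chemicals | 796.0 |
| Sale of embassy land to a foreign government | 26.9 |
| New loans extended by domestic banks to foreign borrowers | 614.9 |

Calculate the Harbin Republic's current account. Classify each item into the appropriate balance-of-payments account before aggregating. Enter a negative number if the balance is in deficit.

Goods: -976.0 - 535.0 - 796.0 = -2307.0
Services: -414.0 - 184.4 = -598.4
Primary income: -248.6 + 383.8 = 135.2
Secondary income: 112.9 + 129.5 = 242.4
Current account = (-2307.0) + (-598.4) + 135.2 + 242.4 = -2527.8
(Excluded from the current account — financial account: acquisition of a foreign subsidiary by a resident firm (outward FDI) 680.8, increase in resident deposits held at foreign banks 293.0, borrowing by resident firms from foreign banks 816.7, new loans extended by domestic banks to foreign borrowers 614.9; capital account: capital transfers received from emigrants 84.0, sale of embassy land to a foreign government 26.9.)

-2527.8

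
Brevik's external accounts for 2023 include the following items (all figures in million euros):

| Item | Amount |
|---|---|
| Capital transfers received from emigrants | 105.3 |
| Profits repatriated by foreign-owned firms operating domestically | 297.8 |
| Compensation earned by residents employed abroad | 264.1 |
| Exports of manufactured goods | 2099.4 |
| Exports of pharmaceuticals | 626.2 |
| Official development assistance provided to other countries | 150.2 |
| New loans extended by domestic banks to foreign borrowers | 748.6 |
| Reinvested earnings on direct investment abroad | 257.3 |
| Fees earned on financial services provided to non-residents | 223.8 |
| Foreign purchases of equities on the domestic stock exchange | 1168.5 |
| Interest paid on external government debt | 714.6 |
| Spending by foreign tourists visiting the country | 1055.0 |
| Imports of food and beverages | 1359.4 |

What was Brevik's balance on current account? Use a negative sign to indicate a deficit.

2003.8

Goods: 2099.4 - 1359.4 + 626.2 = 1366.2
Services: 1055.0 + 223.8 = 1278.8
Primary income: -297.8 + 257.3 - 714.6 + 264.1 = -491.0
Secondary income: -150.2
Current account = 1366.2 + 1278.8 + (-491.0) + (-150.2) = 2003.8
(Excluded from the current account — capital account: capital transfers received from emigrants 105.3; financial account: new loans extended by domestic banks to foreign borrowers 748.6, foreign purchases of equities on the domestic stock exchange 1168.5.)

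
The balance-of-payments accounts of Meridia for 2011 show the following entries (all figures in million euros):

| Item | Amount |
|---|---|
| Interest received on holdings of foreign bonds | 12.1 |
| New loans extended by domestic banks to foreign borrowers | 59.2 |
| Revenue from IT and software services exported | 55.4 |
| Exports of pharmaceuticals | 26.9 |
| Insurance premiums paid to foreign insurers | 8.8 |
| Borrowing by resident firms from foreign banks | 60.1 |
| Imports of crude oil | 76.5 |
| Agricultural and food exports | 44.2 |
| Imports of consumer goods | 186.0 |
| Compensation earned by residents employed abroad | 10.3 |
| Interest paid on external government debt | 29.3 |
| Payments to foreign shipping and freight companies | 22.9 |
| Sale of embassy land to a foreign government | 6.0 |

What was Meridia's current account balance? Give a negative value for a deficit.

Goods: -186.0 + 26.9 - 76.5 + 44.2 = -191.4
Services: -8.8 - 22.9 + 55.4 = 23.7
Primary income: 12.1 + 10.3 - 29.3 = -6.9
Current account = (-191.4) + 23.7 + (-6.9) = -174.6
(Excluded from the current account — financial account: new loans extended by domestic banks to foreign borrowers 59.2, borrowing by resident firms from foreign banks 60.1; capital account: sale of embassy land to a foreign government 6.0.)

-174.6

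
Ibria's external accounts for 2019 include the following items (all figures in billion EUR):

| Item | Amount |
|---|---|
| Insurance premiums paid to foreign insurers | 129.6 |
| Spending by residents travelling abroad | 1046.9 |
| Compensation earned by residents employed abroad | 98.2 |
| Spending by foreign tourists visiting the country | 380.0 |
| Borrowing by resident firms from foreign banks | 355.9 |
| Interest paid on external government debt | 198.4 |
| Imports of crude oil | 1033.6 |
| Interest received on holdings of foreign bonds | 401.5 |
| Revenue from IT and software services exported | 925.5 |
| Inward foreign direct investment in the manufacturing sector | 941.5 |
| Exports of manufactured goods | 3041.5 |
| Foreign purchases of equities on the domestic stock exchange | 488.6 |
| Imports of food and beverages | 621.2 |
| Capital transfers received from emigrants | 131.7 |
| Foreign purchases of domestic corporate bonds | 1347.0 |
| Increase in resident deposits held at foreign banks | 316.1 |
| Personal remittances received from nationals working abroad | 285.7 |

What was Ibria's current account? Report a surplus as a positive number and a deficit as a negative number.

Goods: -621.2 - 1033.6 + 3041.5 = 1386.7
Services: -1046.9 - 129.6 + 380.0 + 925.5 = 129.0
Primary income: -198.4 + 401.5 + 98.2 = 301.3
Secondary income: 285.7
Current account = 1386.7 + 129.0 + 301.3 + 285.7 = 2102.7
(Excluded from the current account — financial account: borrowing by resident firms from foreign banks 355.9, inward foreign direct investment in the manufacturing sector 941.5, foreign purchases of equities on the domestic stock exchange 488.6, foreign purchases of domestic corporate bonds 1347.0, increase in resident deposits held at foreign banks 316.1; capital account: capital transfers received from emigrants 131.7.)

2102.7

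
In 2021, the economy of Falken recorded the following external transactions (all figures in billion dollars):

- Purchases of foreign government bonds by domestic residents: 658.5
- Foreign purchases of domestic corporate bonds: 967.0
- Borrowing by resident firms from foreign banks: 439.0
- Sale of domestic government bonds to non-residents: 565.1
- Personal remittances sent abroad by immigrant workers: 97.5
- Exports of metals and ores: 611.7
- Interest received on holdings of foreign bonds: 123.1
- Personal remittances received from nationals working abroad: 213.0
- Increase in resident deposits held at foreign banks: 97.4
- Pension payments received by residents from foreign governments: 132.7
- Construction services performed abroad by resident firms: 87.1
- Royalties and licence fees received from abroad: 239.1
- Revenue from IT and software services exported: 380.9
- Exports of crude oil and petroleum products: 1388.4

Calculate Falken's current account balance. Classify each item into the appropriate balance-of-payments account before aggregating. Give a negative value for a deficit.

3078.5

Goods: 611.7 + 1388.4 = 2000.1
Services: 239.1 + 380.9 + 87.1 = 707.1
Primary income: 123.1
Secondary income: 132.7 + 213.0 - 97.5 = 248.2
Current account = 2000.1 + 707.1 + 123.1 + 248.2 = 3078.5
(Excluded from the current account — financial account: purchases of foreign government bonds by domestic residents 658.5, foreign purchases of domestic corporate bonds 967.0, borrowing by resident firms from foreign banks 439.0, sale of domestic government bonds to non-residents 565.1, increase in resident deposits held at foreign banks 97.4.)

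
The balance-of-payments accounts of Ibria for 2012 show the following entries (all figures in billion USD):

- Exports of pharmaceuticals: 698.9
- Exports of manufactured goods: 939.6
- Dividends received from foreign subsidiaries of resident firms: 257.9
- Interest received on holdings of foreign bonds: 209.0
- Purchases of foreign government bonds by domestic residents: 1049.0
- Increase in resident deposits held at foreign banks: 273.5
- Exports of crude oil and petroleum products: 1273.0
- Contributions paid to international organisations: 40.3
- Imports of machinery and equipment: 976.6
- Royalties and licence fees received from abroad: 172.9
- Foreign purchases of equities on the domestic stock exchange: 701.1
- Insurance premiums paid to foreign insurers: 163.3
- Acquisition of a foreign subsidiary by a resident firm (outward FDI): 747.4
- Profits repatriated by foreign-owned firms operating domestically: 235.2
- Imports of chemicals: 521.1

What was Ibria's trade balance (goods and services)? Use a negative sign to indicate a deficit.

1423.4

Goods: -521.1 + 1273.0 + 698.9 - 976.6 + 939.6 = 1413.8
Services: -163.3 + 172.9 = 9.6
Trade balance = 1413.8 + 9.6 = 1423.4
(Excluded from the trade balance — primary income: dividends received from foreign subsidiaries of resident firms 257.9, interest received on holdings of foreign bonds 209.0, profits repatriated by foreign-owned firms operating domestically 235.2; financial account: purchases of foreign government bonds by domestic residents 1049.0, increase in resident deposits held at foreign banks 273.5, foreign purchases of equities on the domestic stock exchange 701.1, acquisition of a foreign subsidiary by a resident firm (outward FDI) 747.4; secondary income: contributions paid to international organisations 40.3.)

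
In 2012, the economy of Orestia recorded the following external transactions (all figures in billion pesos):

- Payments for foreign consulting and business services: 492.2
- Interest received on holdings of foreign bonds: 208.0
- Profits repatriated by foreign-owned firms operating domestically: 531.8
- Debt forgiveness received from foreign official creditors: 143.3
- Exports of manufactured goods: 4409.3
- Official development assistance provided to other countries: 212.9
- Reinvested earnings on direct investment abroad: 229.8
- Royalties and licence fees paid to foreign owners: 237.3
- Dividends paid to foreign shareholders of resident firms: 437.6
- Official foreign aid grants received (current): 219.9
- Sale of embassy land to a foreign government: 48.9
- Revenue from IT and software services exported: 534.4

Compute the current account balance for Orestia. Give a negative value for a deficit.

3689.6

Goods: 4409.3
Services: -492.2 - 237.3 + 534.4 = -195.1
Primary income: -437.6 + 229.8 - 531.8 + 208.0 = -531.6
Secondary income: -212.9 + 219.9 = 7.0
Current account = 4409.3 + (-195.1) + (-531.6) + 7.0 = 3689.6
(Excluded from the current account — capital account: debt forgiveness received from foreign official creditors 143.3, sale of embassy land to a foreign government 48.9.)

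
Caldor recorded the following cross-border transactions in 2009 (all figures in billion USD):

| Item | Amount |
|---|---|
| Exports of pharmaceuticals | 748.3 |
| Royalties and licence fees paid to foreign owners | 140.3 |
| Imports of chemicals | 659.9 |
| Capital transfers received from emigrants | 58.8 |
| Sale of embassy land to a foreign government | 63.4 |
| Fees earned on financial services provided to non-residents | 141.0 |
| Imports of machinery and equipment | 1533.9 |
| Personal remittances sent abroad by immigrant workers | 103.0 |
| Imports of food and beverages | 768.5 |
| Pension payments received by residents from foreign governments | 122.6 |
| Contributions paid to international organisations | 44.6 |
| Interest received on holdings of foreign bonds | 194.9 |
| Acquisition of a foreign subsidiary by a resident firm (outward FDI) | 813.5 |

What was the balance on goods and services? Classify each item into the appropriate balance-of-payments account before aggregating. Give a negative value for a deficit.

-2213.3

Goods: -768.5 - 659.9 - 1533.9 + 748.3 = -2214.0
Services: 141.0 - 140.3 = 0.7
Trade balance = -2214.0 + 0.7 = -2213.3
(Excluded from the trade balance — capital account: capital transfers received from emigrants 58.8, sale of embassy land to a foreign government 63.4; secondary income: personal remittances sent abroad by immigrant workers 103.0, pension payments received by residents from foreign governments 122.6, contributions paid to international organisations 44.6; primary income: interest received on holdings of foreign bonds 194.9; financial account: acquisition of a foreign subsidiary by a resident firm (outward FDI) 813.5.)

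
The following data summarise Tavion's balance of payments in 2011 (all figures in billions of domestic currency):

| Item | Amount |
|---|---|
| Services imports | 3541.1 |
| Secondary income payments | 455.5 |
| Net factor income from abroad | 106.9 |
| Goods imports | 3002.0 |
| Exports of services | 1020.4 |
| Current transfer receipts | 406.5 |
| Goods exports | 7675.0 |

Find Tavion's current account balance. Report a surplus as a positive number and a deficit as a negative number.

2210.2

Goods balance = 7675.0 - 3002.0 = 4673.0
Services balance = 1020.4 - 3541.1 = -2520.7
Trade balance (goods + services) = 4673.0 + (-2520.7) = 2152.3
Net primary income = 106.9
Net secondary income = 406.5 - 455.5 = -49.0
Current account = 2152.3 + 106.9 + (-49.0) = 2210.2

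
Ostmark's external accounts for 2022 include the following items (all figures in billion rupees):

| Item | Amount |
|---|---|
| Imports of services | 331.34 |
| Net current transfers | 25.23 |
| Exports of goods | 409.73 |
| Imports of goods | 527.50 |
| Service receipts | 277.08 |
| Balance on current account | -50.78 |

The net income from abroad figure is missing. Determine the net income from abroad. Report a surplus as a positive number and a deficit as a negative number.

96.02

Current account = goods balance + services balance + net primary income + net secondary income
Sum of the known components = -146.80
Net income from abroad = CA - (known components) = -50.78 - (-146.80) = 96.02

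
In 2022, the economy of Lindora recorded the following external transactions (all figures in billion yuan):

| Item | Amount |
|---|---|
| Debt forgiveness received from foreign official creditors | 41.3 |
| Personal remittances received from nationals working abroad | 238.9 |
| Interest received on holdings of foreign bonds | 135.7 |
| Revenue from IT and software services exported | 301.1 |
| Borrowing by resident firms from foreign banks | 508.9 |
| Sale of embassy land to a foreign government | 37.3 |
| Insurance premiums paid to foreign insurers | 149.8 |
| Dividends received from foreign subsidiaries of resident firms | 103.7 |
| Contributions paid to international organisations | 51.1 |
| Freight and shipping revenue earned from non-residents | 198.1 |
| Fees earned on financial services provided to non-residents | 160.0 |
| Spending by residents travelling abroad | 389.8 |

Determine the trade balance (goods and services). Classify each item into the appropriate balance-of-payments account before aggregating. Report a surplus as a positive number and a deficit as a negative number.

119.6

Services: 160.0 + 198.1 + 301.1 - 389.8 - 149.8 = 119.6
Trade balance = 0.0 + 119.6 = 119.6
(Excluded from the trade balance — capital account: debt forgiveness received from foreign official creditors 41.3, sale of embassy land to a foreign government 37.3; secondary income: personal remittances received from nationals working abroad 238.9, contributions paid to international organisations 51.1; primary income: interest received on holdings of foreign bonds 135.7, dividends received from foreign subsidiaries of resident firms 103.7; financial account: borrowing by resident firms from foreign banks 508.9.)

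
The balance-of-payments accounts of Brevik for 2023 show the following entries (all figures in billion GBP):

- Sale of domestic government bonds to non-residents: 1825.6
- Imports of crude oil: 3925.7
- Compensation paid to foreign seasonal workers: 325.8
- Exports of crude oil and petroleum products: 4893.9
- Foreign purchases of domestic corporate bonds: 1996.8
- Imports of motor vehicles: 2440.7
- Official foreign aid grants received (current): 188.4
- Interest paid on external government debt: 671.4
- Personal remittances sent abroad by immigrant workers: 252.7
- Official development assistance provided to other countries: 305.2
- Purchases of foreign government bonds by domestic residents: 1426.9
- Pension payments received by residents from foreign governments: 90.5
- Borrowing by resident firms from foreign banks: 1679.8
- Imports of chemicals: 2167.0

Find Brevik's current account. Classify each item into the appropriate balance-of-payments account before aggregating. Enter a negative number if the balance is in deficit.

Goods: -3925.7 + 4893.9 - 2167.0 - 2440.7 = -3639.5
Primary income: -325.8 - 671.4 = -997.2
Secondary income: 188.4 - 305.2 - 252.7 + 90.5 = -279.0
Current account = (-3639.5) + (-997.2) + (-279.0) = -4915.7
(Excluded from the current account — financial account: sale of domestic government bonds to non-residents 1825.6, foreign purchases of domestic corporate bonds 1996.8, purchases of foreign government bonds by domestic residents 1426.9, borrowing by resident firms from foreign banks 1679.8.)

-4915.7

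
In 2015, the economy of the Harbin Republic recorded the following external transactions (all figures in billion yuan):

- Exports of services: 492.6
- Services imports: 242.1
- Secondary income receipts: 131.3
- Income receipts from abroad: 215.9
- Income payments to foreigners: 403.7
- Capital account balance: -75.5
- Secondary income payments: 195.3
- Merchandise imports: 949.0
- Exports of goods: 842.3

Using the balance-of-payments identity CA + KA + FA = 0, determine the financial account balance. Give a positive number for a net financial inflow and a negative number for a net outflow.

183.5

Goods balance = 842.3 - 949.0 = -106.7
Services balance = 492.6 - 242.1 = 250.5
Trade balance (goods + services) = -106.7 + 250.5 = 143.8
Net primary income = 215.9 - 403.7 = -187.8
Net secondary income = 131.3 - 195.3 = -64.0
Current account = 143.8 + (-187.8) + (-64.0) = -108.0
Financial account = -(-108.0 + (-75.5)) = 183.5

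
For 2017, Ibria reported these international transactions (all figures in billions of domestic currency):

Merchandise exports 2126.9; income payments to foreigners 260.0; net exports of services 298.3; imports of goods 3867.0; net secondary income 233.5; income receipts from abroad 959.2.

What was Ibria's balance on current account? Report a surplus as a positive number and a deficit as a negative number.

-509.1

Goods balance = 2126.9 - 3867.0 = -1740.1
Services balance = 298.3
Trade balance (goods + services) = -1740.1 + 298.3 = -1441.8
Net primary income = 959.2 - 260.0 = 699.2
Net secondary income = 233.5
Current account = -1441.8 + 699.2 + 233.5 = -509.1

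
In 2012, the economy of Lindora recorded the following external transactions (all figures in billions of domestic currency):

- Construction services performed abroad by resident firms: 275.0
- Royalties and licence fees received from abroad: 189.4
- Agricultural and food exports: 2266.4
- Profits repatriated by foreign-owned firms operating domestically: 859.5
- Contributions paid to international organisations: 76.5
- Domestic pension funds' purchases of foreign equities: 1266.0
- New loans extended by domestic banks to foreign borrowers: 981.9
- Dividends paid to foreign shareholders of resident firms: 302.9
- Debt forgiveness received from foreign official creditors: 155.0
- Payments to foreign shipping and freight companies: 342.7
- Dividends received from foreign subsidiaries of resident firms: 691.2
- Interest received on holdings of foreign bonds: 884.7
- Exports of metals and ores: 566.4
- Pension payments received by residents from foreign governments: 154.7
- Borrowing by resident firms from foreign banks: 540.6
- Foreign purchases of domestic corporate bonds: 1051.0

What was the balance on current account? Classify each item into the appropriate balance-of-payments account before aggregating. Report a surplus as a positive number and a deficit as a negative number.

Goods: 2266.4 + 566.4 = 2832.8
Services: 275.0 + 189.4 - 342.7 = 121.7
Primary income: 691.2 - 302.9 + 884.7 - 859.5 = 413.5
Secondary income: 154.7 - 76.5 = 78.2
Current account = 2832.8 + 121.7 + 413.5 + 78.2 = 3446.2
(Excluded from the current account — financial account: domestic pension funds' purchases of foreign equities 1266.0, new loans extended by domestic banks to foreign borrowers 981.9, borrowing by resident firms from foreign banks 540.6, foreign purchases of domestic corporate bonds 1051.0; capital account: debt forgiveness received from foreign official creditors 155.0.)

3446.2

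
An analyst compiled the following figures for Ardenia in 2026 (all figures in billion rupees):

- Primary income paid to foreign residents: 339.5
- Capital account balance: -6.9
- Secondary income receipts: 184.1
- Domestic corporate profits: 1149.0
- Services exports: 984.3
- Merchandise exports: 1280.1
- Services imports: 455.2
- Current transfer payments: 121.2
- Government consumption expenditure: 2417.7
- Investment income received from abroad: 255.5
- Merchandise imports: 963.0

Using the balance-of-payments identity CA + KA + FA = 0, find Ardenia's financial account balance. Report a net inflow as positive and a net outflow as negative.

-818.2

Goods balance = 1280.1 - 963.0 = 317.1
Services balance = 984.3 - 455.2 = 529.1
Trade balance (goods + services) = 317.1 + 529.1 = 846.2
Net primary income = 255.5 - 339.5 = -84.0
Net secondary income = 184.1 - 121.2 = 62.9
Current account = 846.2 + (-84.0) + 62.9 = 825.1
Financial account = -(825.1 + (-6.9)) = -818.2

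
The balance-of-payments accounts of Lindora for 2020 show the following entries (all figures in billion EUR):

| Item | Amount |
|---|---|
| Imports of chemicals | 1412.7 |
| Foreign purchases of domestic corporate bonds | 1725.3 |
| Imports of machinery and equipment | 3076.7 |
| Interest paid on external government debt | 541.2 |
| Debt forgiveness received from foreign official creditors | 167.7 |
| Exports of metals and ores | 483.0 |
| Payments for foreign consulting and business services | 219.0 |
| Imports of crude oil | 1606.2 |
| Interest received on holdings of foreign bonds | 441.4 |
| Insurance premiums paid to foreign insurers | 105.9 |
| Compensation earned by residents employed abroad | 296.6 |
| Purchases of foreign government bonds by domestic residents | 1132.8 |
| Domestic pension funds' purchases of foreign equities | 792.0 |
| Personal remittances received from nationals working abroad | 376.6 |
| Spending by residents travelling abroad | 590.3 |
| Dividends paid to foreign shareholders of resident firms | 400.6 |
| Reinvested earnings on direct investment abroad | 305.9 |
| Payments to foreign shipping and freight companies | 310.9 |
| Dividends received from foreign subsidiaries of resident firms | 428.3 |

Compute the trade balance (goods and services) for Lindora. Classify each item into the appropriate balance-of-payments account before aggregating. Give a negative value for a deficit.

Goods: -1606.2 - 1412.7 - 3076.7 + 483.0 = -5612.6
Services: -219.0 - 590.3 - 310.9 - 105.9 = -1226.1
Trade balance = -5612.6 + (-1226.1) = -6838.7
(Excluded from the trade balance — financial account: foreign purchases of domestic corporate bonds 1725.3, purchases of foreign government bonds by domestic residents 1132.8, domestic pension funds' purchases of foreign equities 792.0; primary income: interest paid on external government debt 541.2, interest received on holdings of foreign bonds 441.4, compensation earned by residents employed abroad 296.6, dividends paid to foreign shareholders of resident firms 400.6, reinvested earnings on direct investment abroad 305.9, dividends received from foreign subsidiaries of resident firms 428.3; capital account: debt forgiveness received from foreign official creditors 167.7; secondary income: personal remittances received from nationals working abroad 376.6.)

-6838.7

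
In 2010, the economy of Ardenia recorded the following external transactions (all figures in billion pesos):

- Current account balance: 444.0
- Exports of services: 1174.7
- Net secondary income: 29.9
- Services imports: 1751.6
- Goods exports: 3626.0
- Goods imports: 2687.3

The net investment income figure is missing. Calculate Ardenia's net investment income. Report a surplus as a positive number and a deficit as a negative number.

52.3

Current account = goods balance + services balance + net primary income + net secondary income
Sum of the known components = 391.7
Net investment income = CA - (known components) = 444.0 - 391.7 = 52.3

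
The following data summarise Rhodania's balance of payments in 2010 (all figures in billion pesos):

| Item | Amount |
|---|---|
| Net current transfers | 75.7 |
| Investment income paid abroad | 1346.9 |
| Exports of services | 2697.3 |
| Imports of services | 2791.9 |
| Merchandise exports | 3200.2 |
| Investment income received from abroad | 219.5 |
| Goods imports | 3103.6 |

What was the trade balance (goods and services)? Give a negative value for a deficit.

Goods balance = 3200.2 - 3103.6 = 96.6
Services balance = 2697.3 - 2791.9 = -94.6
Trade balance (goods + services) = 96.6 + (-94.6) = 2.0

2.0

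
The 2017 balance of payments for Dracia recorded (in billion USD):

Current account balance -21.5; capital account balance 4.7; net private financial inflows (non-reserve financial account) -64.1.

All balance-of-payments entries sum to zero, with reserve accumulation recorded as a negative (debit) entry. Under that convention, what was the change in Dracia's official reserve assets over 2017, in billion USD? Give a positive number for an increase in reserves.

-80.9

Official reserve transactions balance = -((-21.5) + 4.7 + (-64.1)) = 80.9
An accumulation of reserves is recorded as a debit (negative entry), so the change in the stock of reserves is the negative of that balance.
Change in official reserves = -(80.9) = -80.9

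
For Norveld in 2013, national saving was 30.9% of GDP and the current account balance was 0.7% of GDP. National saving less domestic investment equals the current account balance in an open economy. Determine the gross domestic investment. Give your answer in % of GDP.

I = S - CA = 30.9 - 0.7 = 30.2

30.2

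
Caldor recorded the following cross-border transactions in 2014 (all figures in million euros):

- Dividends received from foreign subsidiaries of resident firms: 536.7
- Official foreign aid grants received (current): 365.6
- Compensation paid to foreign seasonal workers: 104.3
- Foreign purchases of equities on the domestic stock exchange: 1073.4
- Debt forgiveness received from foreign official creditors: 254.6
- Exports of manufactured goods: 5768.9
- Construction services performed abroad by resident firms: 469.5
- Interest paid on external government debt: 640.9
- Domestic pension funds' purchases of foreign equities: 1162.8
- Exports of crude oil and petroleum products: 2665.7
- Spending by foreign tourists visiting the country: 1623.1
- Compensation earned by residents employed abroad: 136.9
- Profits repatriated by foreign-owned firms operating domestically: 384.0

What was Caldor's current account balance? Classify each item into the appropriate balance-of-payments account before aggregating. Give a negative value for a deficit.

10437.2

Goods: 2665.7 + 5768.9 = 8434.6
Services: 1623.1 + 469.5 = 2092.6
Primary income: -640.9 - 104.3 + 136.9 + 536.7 - 384.0 = -455.6
Secondary income: 365.6
Current account = 8434.6 + 2092.6 + (-455.6) + 365.6 = 10437.2
(Excluded from the current account — financial account: foreign purchases of equities on the domestic stock exchange 1073.4, domestic pension funds' purchases of foreign equities 1162.8; capital account: debt forgiveness received from foreign official creditors 254.6.)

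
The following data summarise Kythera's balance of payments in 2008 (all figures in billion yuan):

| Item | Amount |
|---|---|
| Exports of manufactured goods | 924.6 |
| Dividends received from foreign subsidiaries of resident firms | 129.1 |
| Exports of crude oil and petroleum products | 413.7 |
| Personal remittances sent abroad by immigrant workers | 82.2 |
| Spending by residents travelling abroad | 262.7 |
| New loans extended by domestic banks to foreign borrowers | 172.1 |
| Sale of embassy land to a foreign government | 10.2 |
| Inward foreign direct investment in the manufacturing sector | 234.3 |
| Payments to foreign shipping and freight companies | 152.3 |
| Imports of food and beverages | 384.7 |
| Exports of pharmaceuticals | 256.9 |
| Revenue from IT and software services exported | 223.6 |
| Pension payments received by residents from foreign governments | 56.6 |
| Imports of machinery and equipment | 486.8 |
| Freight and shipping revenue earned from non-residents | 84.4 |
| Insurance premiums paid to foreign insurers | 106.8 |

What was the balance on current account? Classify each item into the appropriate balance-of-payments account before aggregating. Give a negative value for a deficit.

Goods: -384.7 + 256.9 + 924.6 + 413.7 - 486.8 = 723.7
Services: -106.8 - 262.7 - 152.3 + 84.4 + 223.6 = -213.8
Primary income: 129.1
Secondary income: 56.6 - 82.2 = -25.6
Current account = 723.7 + (-213.8) + 129.1 + (-25.6) = 613.4
(Excluded from the current account — financial account: new loans extended by domestic banks to foreign borrowers 172.1, inward foreign direct investment in the manufacturing sector 234.3; capital account: sale of embassy land to a foreign government 10.2.)

613.4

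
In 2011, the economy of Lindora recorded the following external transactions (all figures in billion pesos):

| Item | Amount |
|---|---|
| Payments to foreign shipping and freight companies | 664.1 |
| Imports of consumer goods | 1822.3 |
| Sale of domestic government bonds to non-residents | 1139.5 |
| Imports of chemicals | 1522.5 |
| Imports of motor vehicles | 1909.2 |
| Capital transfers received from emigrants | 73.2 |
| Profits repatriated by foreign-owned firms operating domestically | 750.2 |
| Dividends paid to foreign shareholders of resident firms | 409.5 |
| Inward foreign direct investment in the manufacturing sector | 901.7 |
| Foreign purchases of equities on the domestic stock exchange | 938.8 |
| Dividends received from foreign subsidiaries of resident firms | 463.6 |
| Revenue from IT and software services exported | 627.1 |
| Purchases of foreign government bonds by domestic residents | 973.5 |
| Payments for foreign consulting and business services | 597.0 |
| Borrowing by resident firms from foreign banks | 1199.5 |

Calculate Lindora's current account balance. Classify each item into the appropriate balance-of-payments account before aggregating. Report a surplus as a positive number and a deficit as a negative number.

-6584.1

Goods: -1522.5 - 1822.3 - 1909.2 = -5254.0
Services: 627.1 - 664.1 - 597.0 = -634.0
Primary income: 463.6 - 750.2 - 409.5 = -696.1
Current account = (-5254.0) + (-634.0) + (-696.1) = -6584.1
(Excluded from the current account — financial account: sale of domestic government bonds to non-residents 1139.5, inward foreign direct investment in the manufacturing sector 901.7, foreign purchases of equities on the domestic stock exchange 938.8, purchases of foreign government bonds by domestic residents 973.5, borrowing by resident firms from foreign banks 1199.5; capital account: capital transfers received from emigrants 73.2.)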